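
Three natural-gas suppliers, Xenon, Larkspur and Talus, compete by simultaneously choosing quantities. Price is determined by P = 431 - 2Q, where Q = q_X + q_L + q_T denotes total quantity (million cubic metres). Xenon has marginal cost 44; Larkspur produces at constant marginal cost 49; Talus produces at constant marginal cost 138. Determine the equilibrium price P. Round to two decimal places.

165.50

Xenon's profit: π_X = (431 - 2Q)q_X - (44q_X). Setting ∂π_X/∂q_X = 0: 387 - 4q_X - 2(q_L + q_T) = 0.
Larkspur's first-order condition: 382 - 4q_L - 2(q_X + q_T) = 0.
Talus's profit: π_T = (431 - 2Q)q_T - (138q_T). Setting ∂π_T/∂q_T = 0: 293 - 4q_T - 2(q_X + q_L) = 0.
Adding the 3 conditions: 1062 − 4Q − 4Q = 0, i.e. Q = 531/4.
Back-substituting: q_X = (387 − 531/2)/2 = 243/4, q_L = (382 − 531/2)/2 = 233/4, q_T = (293 − 531/2)/2 = 55/4.
Total output Q = 531/4, so price P = 431 - 2·(531/4) = 331/2.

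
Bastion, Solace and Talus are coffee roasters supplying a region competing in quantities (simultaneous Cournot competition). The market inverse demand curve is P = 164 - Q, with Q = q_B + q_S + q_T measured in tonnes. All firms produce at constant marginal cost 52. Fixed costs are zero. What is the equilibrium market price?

80

A representative firm's profit is π_i = q_i(164 - Q) - 52q_i.
Setting ∂π_i/∂q_i = 0 with rivals' quantities fixed: 112 - 2q_i - Σ_{j≠i} q_j = 0.
By symmetry each firm produces the same amount; substituting Σ_{j≠i} q_j = 2q_i yields q_i = 112/4 = 28.
Total output Q = 84, so price P = 164 - 84 = 80.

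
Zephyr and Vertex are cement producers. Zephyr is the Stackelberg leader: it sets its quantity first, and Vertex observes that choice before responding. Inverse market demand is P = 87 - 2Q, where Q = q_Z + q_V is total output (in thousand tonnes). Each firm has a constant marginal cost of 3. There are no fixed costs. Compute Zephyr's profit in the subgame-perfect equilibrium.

Solve by backward induction. Given q_Z, the follower Vertex maximises π_V = (87 - 2q_Z - 2q_V)q_V - 3q_V.
Follower FOC: 84 - 2q_Z - 4q_V = 0, so q_V(q_Z) = (84 - 2q_Z)/4.
The leader anticipates this reaction. Substituting into P = 87 - 2Q gives P = 45 - q_Z, so π_Z = (45 - q_Z)q_Z - 3q_Z.
Leader FOC: 42 - 2q_Z = 0, so q_Z = 21.
Then q_V = (84 - 2·21)/4 = 21/2.
Price P = 87 - 2·(63/2) = 24.
Zephyr's profit: (24 - 3)·21 = 441.

441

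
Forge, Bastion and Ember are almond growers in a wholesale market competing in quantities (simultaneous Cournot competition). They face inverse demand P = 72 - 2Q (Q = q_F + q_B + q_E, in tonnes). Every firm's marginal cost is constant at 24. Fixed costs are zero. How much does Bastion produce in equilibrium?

A representative firm's profit is π_i = q_i(72 - 2Q) - 24q_i.
Setting ∂π_i/∂q_i = 0 with rivals' quantities fixed: 48 - 4q_i - 2·Σ_{j≠i} q_j = 0.
By symmetry each firm produces the same amount; substituting Σ_{j≠i} q_j = 2q_i yields q_i = 48/8 = 6.

6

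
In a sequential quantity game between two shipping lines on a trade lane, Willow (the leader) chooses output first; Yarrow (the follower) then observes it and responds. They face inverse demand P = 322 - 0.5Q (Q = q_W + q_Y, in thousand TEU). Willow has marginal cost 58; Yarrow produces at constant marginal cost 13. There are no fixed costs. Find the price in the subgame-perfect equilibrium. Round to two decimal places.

112.75

Solve by backward induction. Given q_W, the follower Yarrow maximises π_Y = (322 - (1/2)q_W - (1/2)q_Y)q_Y - 13q_Y.
Follower FOC: 309 - (1/2)q_W - q_Y = 0, so q_Y(q_W) = (309 - (1/2)q_W).
The leader anticipates this reaction. Substituting into P = 322 - 0.5Q gives P = 335/2 - (1/4)q_W, so π_W = (335/2 - (1/4)q_W)q_W - 58q_W.
The leader's first-order condition 219/2 - (1/2)q_W = 0 yields q_W = 219.
Then q_Y = (309 - (1/2)·219) = 399/2.
Total output Q = 837/2, so price P = 322 - (1/2)·(837/2) = 451/4.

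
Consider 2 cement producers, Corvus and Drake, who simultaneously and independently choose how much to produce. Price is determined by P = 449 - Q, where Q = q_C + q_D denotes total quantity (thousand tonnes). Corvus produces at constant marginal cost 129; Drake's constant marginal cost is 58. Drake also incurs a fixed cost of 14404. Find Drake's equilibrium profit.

9312

Corvus's profit: π_C = (449 - Q)q_C - (129q_C). Setting ∂π_C/∂q_C = 0: 320 - 2q_C - (q_D) = 0.
Drake's profit: π_D = (449 - Q)q_D - (58q_D). Setting ∂π_D/∂q_D = 0: 391 - 2q_D - (q_C) = 0.
So q_C = (320 - q_D)/2 and q_D = (391 - q_C)/2.
Substituting one into the other gives q_C = 83 and q_D = 154.
Price P = 449 - 237 = 212.
Drake's profit: (212 - 58)·154 - 14404 = 9312.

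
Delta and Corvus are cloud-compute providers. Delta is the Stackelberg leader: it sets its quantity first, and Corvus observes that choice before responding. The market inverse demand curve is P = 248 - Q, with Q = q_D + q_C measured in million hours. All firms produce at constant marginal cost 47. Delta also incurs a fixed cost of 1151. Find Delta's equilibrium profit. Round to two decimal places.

The follower Corvus best-responds to any q_D: π_C = (248 - Q)q_C - 47q_C.
∂π_C/∂q_C = 201 - q_D - 2q_C = 0 gives the reaction function q_C = (201 - q_D)/2.
Delta substitutes q_C(q_D) into its own profit: π_D = q_D(248 - q_D - (201 - q_D)/2) - 47q_D = (295/2 - (1/2)q_D)q_D - 47q_D.
The leader's first-order condition 201/2 - q_D = 0 yields q_D = 201/2.
Then q_C = (201 - 201/2)/2 = 201/4.
Price P = 248 - 603/4 = 389/4.
Delta's profit: (389/4 - 47)·(201/2) - 1151 = 3899.1250.

3899.13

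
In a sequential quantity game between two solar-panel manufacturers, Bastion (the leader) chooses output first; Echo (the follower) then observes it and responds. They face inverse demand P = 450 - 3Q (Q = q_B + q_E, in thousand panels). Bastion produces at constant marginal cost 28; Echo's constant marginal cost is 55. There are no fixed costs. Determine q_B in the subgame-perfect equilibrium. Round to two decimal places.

74.83

The follower Echo best-responds to any q_B: π_E = (450 - 3Q)q_E - 55q_E.
Setting the follower's marginal profit to zero, 395 - 3q_B - 6q_E = 0, i.e. q_E = (395 - 3q_B)/6.
Bastion substitutes q_E(q_B) into its own profit: π_B = q_B(450 - 3q_B - (395 - 3q_B)/2) - 28q_B = (505/2 - (3/2)q_B)q_B - 28q_B.
The leader's first-order condition 449/2 - 3q_B = 0 yields q_B = 449/6.
Then q_E = (395 - 3·(449/6))/6 = 341/12.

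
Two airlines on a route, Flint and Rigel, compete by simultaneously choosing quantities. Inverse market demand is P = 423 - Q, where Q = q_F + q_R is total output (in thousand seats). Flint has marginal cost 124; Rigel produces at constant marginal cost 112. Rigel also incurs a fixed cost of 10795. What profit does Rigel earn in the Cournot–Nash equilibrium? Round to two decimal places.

Flint's profit: π_F = (423 - Q)q_F - (124q_F). Setting ∂π_F/∂q_F = 0: 299 - 2q_F - (q_R) = 0.
Rigel's profit: π_R = (423 - Q)q_R - (112q_R). Setting ∂π_R/∂q_R = 0: 311 - 2q_R - (q_F) = 0.
Best responses: q_F = (299 - q_R)/2, q_R = (311 - q_F)/2.
Substituting one into the other gives q_F = 287/3 and q_R = 323/3.
Price P = 423 - 610/3 = 659/3.
Rigel's profit: (659/3 - 112)·(323/3) - 10795 = 797.1111.

797.11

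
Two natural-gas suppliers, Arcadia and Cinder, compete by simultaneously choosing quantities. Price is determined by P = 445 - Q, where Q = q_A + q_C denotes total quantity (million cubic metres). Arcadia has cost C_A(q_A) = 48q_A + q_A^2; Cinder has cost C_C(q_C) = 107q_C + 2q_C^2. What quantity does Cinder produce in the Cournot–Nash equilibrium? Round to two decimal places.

Arcadia's profit: π_A = (445 - Q)q_A - (48q_A + q_A²). Setting ∂π_A/∂q_A = 0: 397 - 4q_A - (q_C) = 0.
Cinder's first-order condition: 338 - 6q_C - (q_A) = 0.
Best responses: q_A = (397 - q_C)/4, q_C = (338 - q_A)/6.
Substituting one into the other gives q_A = 88.8696 and q_C = 955/23.

41.52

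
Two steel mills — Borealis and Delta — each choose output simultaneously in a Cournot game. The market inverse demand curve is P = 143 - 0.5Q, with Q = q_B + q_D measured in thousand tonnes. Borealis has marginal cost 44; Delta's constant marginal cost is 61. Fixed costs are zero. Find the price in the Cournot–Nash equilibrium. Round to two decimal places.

82.67

Borealis's profit: π_B = (143 - 0.5Q)q_B - (44q_B). Setting ∂π_B/∂q_B = 0: 99 - q_B - (1/2)(q_D) = 0.
Delta's profit: π_D = (143 - 0.5Q)q_D - (61q_D). Setting ∂π_D/∂q_D = 0: 82 - q_D - (1/2)(q_B) = 0.
So q_B = (99 - (1/2)q_D) and q_D = (82 - (1/2)q_B).
Solving the pair: q_B = 232/3, q_D = 130/3.
Total output Q = 362/3, so price P = 143 - (1/2)·(362/3) = 248/3.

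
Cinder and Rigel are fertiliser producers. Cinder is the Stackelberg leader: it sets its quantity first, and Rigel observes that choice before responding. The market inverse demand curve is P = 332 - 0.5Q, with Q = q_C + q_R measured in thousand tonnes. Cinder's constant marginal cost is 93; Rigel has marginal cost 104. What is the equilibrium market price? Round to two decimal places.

The follower Rigel best-responds to any q_C: π_R = (332 - 0.5Q)q_R - 104q_R.
Setting the follower's marginal profit to zero, 228 - (1/2)q_C - q_R = 0, i.e. q_R = (228 - (1/2)q_C).
The leader anticipates this reaction. Substituting into P = 332 - 0.5Q gives P = 218 - (1/4)q_C, so π_C = (218 - (1/4)q_C)q_C - 93q_C.
The leader's first-order condition 125 - (1/2)q_C = 0 yields q_C = 250.
Then q_R = (228 - (1/2)·250) = 103.
Total output Q = 353, so price P = 332 - (1/2)·353 = 311/2.

155.50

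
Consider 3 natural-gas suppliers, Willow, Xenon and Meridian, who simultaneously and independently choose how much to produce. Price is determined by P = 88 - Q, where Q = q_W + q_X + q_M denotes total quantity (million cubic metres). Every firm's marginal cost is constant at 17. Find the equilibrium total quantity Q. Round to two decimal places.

A representative firm's profit is π_i = q_i(88 - Q) - 17q_i.
First-order condition (treating rivals' output as given): 71 - 2q_i - Σ_{j≠i} q_j = 0.
By symmetry each firm produces the same amount; substituting Σ_{j≠i} q_j = 2q_i yields q_i = 71/4.
Total output Q = 71/4 + 71/4 + 71/4 = 213/4.

53.25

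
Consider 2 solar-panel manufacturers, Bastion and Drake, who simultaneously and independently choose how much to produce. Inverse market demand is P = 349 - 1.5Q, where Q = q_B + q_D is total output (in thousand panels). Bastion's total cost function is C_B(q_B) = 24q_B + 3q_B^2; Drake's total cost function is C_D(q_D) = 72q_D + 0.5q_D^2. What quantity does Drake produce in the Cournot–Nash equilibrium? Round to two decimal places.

59.42

Bastion's profit: π_B = (349 - 1.5Q)q_B - (24q_B + 3q_B²). Setting ∂π_B/∂q_B = 0: 325 - 9q_B - (3/2)(q_D) = 0.
Drake's profit: π_D = (349 - 1.5Q)q_D - (72q_D + (1/2)q_D²). Setting ∂π_D/∂q_D = 0: 277 - 4q_D - (3/2)(q_B) = 0.
So q_B = (325 - (3/2)q_D)/9 and q_D = (277 - (3/2)q_B)/4.
Solving the pair: q_B = 26.2074, q_D = 59.4222.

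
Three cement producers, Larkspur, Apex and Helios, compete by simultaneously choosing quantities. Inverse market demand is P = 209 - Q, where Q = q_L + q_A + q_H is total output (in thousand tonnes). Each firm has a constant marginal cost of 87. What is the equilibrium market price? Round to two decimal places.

A representative firm's profit is π_i = q_i(209 - Q) - 87q_i.
First-order condition (treating rivals' output as given): 122 - 2q_i - Σ_{j≠i} q_j = 0.
With identical firms every q_j equals q_i, so Σ_{j≠i} q_j = 2q_i and 122 = 4q_i, giving q_i = 61/2.
Total output Q = 183/2, so price P = 209 - 183/2 = 235/2.

117.50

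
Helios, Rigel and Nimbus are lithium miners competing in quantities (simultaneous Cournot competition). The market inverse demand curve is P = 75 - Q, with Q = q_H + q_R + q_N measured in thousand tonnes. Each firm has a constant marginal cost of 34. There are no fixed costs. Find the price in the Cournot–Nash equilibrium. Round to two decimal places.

A representative firm's profit is π_i = q_i(75 - Q) - 34q_i.
Setting ∂π_i/∂q_i = 0 with rivals' quantities fixed: 41 - 2q_i - Σ_{j≠i} q_j = 0.
By symmetry each firm produces the same amount; substituting Σ_{j≠i} q_j = 2q_i yields q_i = 41/4.
Total output Q = 123/4, so price P = 75 - 123/4 = 177/4.

44.25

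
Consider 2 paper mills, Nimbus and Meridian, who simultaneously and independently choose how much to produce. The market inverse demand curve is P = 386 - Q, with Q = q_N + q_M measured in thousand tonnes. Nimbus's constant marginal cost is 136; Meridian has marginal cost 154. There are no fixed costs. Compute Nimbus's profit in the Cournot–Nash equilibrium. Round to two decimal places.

Nimbus's profit: π_N = (386 - Q)q_N - (136q_N). Setting ∂π_N/∂q_N = 0: 250 - 2q_N - (q_M) = 0.
Meridian's first-order condition: 232 - 2q_M - (q_N) = 0.
So q_N = (250 - q_M)/2 and q_M = (232 - q_N)/2.
Substituting one into the other gives q_N = 268/3 and q_M = 214/3.
Price P = 386 - 482/3 = 676/3.
Nimbus's profit: (676/3 - 136)·(268/3) = 7980.4444.

7980.44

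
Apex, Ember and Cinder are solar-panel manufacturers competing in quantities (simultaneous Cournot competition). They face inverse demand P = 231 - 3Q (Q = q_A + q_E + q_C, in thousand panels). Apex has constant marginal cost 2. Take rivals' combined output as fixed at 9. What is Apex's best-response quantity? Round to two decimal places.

33.67

With rivals' combined output fixed at 9, Apex's profit is π_A = (231 - 3·9 - 3q_A)q_A - (2q_A) = (204 - 3q_A)q_A - (2q_A).
∂π_A/∂q_A = 202 - 6q_A = 0, so q_A = 101/3.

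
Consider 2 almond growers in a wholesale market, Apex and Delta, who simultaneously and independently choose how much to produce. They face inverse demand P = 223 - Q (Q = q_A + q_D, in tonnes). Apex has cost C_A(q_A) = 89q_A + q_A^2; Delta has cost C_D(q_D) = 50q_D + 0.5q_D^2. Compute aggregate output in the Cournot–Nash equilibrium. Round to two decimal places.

71.55

Apex's profit: π_A = (223 - Q)q_A - (89q_A + q_A²). Setting ∂π_A/∂q_A = 0: 134 - 4q_A - (q_D) = 0.
Delta's first-order condition: 173 - 3q_D - (q_A) = 0.
So q_A = (134 - q_D)/4 and q_D = (173 - q_A)/3.
Solving the pair: q_A = 229/11, q_D = 558/11.
Total output Q = 229/11 + 558/11 = 787/11.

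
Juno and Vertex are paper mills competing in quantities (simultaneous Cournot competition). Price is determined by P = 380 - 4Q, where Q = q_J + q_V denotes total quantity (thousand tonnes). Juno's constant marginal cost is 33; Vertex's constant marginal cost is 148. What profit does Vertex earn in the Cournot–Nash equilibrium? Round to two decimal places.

380.25

Juno's profit: π_J = (380 - 4Q)q_J - (33q_J). Setting ∂π_J/∂q_J = 0: 347 - 8q_J - 4(q_V) = 0.
Vertex's first-order condition: 232 - 8q_V - 4(q_J) = 0.
So q_J = (347 - 4q_V)/8 and q_V = (232 - 4q_J)/8.
Solving the pair: q_J = 77/2, q_V = 39/4.
Price P = 380 - 4·(193/4) = 187.
Vertex's profit: (187 - 148)·(39/4) = 1521/4.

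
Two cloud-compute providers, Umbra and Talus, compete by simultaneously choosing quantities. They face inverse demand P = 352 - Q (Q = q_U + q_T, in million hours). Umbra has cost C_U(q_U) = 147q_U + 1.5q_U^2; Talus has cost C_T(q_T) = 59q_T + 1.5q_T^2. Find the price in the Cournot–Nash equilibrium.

269

Umbra's profit: π_U = (352 - Q)q_U - (147q_U + (3/2)q_U²). Setting ∂π_U/∂q_U = 0: 205 - 5q_U - (q_T) = 0.
Talus's first-order condition: 293 - 5q_T - (q_U) = 0.
Best responses: q_U = (205 - q_T)/5, q_T = (293 - q_U)/5.
Solving the pair: q_U = 61/2, q_T = 105/2.
Total output Q = 83, so price P = 352 - 83 = 269.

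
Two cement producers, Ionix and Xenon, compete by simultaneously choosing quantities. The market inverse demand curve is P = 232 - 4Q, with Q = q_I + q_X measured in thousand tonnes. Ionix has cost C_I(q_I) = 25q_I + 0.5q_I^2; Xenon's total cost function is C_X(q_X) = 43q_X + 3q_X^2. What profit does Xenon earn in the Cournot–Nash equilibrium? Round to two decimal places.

440.90

Ionix's profit: π_I = (232 - 4Q)q_I - (25q_I + (1/2)q_I²). Setting ∂π_I/∂q_I = 0: 207 - 9q_I - 4(q_X) = 0.
Xenon's profit: π_X = (232 - 4Q)q_X - (43q_X + 3q_X²). Setting ∂π_X/∂q_X = 0: 189 - 14q_X - 4(q_I) = 0.
So q_I = (207 - 4q_X)/9 and q_X = (189 - 4q_I)/14.
Solving the pair: q_I = 1071/55, q_X = 873/110.
Price P = 232 - 4·(603/22) = 1346/11.
Xenon's profit: (1346/11)·(873/110) - 43·(873/110) - 3(873/110)² = 440.9011.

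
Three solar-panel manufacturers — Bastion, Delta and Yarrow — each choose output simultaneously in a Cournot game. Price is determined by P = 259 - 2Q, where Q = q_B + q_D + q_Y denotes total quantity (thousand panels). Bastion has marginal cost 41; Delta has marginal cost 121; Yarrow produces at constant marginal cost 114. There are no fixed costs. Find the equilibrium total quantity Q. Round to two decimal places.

62.63

Bastion's profit: π_B = (259 - 2Q)q_B - (41q_B). Setting ∂π_B/∂q_B = 0: 218 - 4q_B - 2(q_D + q_Y) = 0.
Delta's first-order condition: 138 - 4q_D - 2(q_B + q_Y) = 0.
Yarrow's first-order condition: 145 - 4q_Y - 2(q_B + q_D) = 0.
Summing all 3 equations gives 501 − 8Q = 0, hence Q = 501/8.
Back-substituting: q_B = (218 − 501/4)/2 = 371/8, q_D = (138 − 501/4)/2 = 51/8, q_Y = (145 − 501/4)/2 = 79/8.
Total output Q = 371/8 + 51/8 + 79/8 = 501/8.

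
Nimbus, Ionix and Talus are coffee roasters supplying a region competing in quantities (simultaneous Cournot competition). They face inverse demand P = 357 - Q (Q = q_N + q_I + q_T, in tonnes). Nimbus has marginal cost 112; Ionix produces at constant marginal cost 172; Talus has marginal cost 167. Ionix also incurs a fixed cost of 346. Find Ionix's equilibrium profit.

Nimbus's profit: π_N = (357 - Q)q_N - (112q_N). Setting ∂π_N/∂q_N = 0: 245 - 2q_N - (q_I + q_T) = 0.
Ionix's profit: π_I = (357 - Q)q_I - (172q_I). Setting ∂π_I/∂q_I = 0: 185 - 2q_I - (q_N + q_T) = 0.
Talus's first-order condition: 190 - 2q_T - (q_N + q_I) = 0.
Adding the 3 conditions: 620 − 2Q − 2Q = 0, i.e. Q = 155.
Back-substituting: q_N = (245 − 155) = 90, q_I = (185 − 155) = 30, q_T = (190 − 155) = 35.
Price P = 357 - 155 = 202.
Ionix's profit: (202 - 172)·30 - 346 = 554.

554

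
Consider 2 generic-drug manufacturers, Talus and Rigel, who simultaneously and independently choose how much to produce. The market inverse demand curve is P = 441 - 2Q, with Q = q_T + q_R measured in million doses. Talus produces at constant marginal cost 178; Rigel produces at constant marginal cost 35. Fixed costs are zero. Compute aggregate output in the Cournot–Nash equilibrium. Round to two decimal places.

Talus's profit: π_T = (441 - 2Q)q_T - (178q_T). Setting ∂π_T/∂q_T = 0: 263 - 4q_T - 2(q_R) = 0.
Rigel's first-order condition: 406 - 4q_R - 2(q_T) = 0.
So q_T = (263 - 2q_R)/4 and q_R = (406 - 2q_T)/4.
Solving the pair: q_T = 20, q_R = 183/2.
Total output Q = 20 + 183/2 = 223/2.

111.50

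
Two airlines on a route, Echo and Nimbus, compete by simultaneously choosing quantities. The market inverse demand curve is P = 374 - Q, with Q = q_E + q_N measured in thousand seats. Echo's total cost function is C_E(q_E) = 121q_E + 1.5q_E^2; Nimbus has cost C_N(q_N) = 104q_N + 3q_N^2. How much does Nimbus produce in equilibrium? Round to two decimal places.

Echo's profit: π_E = (374 - Q)q_E - (121q_E + (3/2)q_E²). Setting ∂π_E/∂q_E = 0: 253 - 5q_E - (q_N) = 0.
Nimbus's first-order condition: 270 - 8q_N - (q_E) = 0.
Best responses: q_E = (253 - q_N)/5, q_N = (270 - q_E)/8.
Substituting one into the other gives q_E = 1754/39 and q_N = 1097/39.

28.13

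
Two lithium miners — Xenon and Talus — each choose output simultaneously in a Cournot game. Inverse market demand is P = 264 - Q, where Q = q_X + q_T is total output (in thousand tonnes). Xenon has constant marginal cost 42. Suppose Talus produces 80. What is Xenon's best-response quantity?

With the rival's output fixed at 80, Xenon's profit is π_X = (264 - 80 - q_X)q_X - (42q_X) = (184 - q_X)q_X - (42q_X).
∂π_X/∂q_X = 142 - 2q_X = 0, so q_X = 71.

71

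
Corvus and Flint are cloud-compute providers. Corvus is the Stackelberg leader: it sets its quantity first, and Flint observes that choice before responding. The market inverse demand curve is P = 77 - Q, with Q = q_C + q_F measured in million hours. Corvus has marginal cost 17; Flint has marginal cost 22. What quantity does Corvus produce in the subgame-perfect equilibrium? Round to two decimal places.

32.50

The follower Flint best-responds to any q_C: π_F = (77 - Q)q_F - 22q_F.
Follower FOC: 55 - q_C - 2q_F = 0, so q_F(q_C) = (55 - q_C)/2.
The leader anticipates this reaction. Substituting into P = 77 - Q gives P = 99/2 - (1/2)q_C, so π_C = (99/2 - (1/2)q_C)q_C - 17q_C.
Maximising: ∂π_C/∂q_C = 65/2 - q_C = 0, giving q_C = 65/2.
Then q_F = (55 - 65/2)/2 = 45/4.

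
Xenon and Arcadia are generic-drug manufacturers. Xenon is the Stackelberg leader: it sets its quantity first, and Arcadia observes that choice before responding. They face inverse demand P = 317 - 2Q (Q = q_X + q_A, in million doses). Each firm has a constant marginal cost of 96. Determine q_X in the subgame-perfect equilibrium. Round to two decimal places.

Solve by backward induction. Given q_X, the follower Arcadia maximises π_A = (317 - 2q_X - 2q_A)q_A - 96q_A.
∂π_A/∂q_A = 221 - 2q_X - 4q_A = 0 gives the reaction function q_A = (221 - 2q_X)/4.
Xenon substitutes q_A(q_X) into its own profit: π_X = q_X(317 - 2q_X - (221 - 2q_X)/2) - 96q_X = (413/2 - q_X)q_X - 96q_X.
The leader's first-order condition 221/2 - 2q_X = 0 yields q_X = 221/4.
Then q_A = (221 - 2·(221/4))/4 = 221/8.

55.25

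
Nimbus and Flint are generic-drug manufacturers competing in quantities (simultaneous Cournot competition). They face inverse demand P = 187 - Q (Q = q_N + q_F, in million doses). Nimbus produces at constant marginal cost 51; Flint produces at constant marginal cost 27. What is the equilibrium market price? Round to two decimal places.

Nimbus's profit: π_N = (187 - Q)q_N - (51q_N). Setting ∂π_N/∂q_N = 0: 136 - 2q_N - (q_F) = 0.
Flint's profit: π_F = (187 - Q)q_F - (27q_F). Setting ∂π_F/∂q_F = 0: 160 - 2q_F - (q_N) = 0.
So q_N = (136 - q_F)/2 and q_F = (160 - q_N)/2.
Solving the pair: q_N = 112/3, q_F = 184/3.
Total output Q = 296/3, so price P = 187 - 296/3 = 265/3.

88.33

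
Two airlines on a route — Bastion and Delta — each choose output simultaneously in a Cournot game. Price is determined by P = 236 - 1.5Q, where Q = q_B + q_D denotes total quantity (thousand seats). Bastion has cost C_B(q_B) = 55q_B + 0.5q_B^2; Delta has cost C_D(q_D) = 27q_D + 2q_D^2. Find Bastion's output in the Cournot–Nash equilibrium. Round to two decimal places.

Bastion's profit: π_B = (236 - 1.5Q)q_B - (55q_B + (1/2)q_B²). Setting ∂π_B/∂q_B = 0: 181 - 4q_B - (3/2)(q_D) = 0.
Delta's first-order condition: 209 - 7q_D - (3/2)(q_B) = 0.
Best responses: q_B = (181 - (3/2)q_D)/4, q_D = (209 - (3/2)q_B)/7.
Solving the pair: q_B = 37.0291, q_D = 21.9223.

37.03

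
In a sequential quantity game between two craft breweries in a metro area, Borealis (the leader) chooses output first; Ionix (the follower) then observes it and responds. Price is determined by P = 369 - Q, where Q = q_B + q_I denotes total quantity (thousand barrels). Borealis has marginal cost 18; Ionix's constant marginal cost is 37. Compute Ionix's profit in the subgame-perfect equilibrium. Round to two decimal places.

The follower Ionix best-responds to any q_B: π_I = (369 - Q)q_I - 37q_I.
Setting the follower's marginal profit to zero, 332 - q_B - 2q_I = 0, i.e. q_I = (332 - q_B)/2.
Borealis substitutes q_I(q_B) into its own profit: π_B = q_B(369 - q_B - (332 - q_B)/2) - 18q_B = (203 - (1/2)q_B)q_B - 18q_B.
Leader FOC: 185 - q_B = 0, so q_B = 185.
Then q_I = (332 - 185)/2 = 147/2.
Price P = 369 - 517/2 = 221/2.
Ionix's profit: (221/2 - 37)·(147/2) = 5402.2500.

5402.25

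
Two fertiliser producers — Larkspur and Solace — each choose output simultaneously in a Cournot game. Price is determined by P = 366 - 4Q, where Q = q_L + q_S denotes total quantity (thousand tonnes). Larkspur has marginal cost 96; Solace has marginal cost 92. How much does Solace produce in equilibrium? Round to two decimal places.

Larkspur's profit: π_L = (366 - 4Q)q_L - (96q_L). Setting ∂π_L/∂q_L = 0: 270 - 8q_L - 4(q_S) = 0.
Solace's first-order condition: 274 - 8q_S - 4(q_L) = 0.
Rearranging gives the reaction functions q_L = (270 - 4q_S)/8 and q_S = (274 - 4q_L)/8.
Solving the pair: q_L = 133/6, q_S = 139/6.

23.17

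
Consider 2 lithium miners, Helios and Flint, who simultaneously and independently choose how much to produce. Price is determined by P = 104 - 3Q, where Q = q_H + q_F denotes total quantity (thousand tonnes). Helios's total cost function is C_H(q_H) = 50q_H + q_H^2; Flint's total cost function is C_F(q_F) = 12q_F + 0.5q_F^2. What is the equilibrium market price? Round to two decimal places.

60.85

Helios's profit: π_H = (104 - 3Q)q_H - (50q_H + q_H²). Setting ∂π_H/∂q_H = 0: 54 - 8q_H - 3(q_F) = 0.
Flint's profit: π_F = (104 - 3Q)q_F - (12q_F + (1/2)q_F²). Setting ∂π_F/∂q_F = 0: 92 - 7q_F - 3(q_H) = 0.
Rearranging gives the reaction functions q_H = (54 - 3q_F)/8 and q_F = (92 - 3q_H)/7.
Solving the pair: q_H = 102/47, q_F = 574/47.
Total output Q = 676/47, so price P = 104 - 3·(676/47) = 60.8511.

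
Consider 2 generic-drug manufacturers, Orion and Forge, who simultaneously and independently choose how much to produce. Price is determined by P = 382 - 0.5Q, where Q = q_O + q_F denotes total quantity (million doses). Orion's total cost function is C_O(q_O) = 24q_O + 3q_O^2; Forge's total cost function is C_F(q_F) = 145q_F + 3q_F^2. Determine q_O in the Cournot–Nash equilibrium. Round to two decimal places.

48.97

Orion's profit: π_O = (382 - 0.5Q)q_O - (24q_O + 3q_O²). Setting ∂π_O/∂q_O = 0: 358 - 7q_O - (1/2)(q_F) = 0.
Forge's profit: π_F = (382 - 0.5Q)q_F - (145q_F + 3q_F²). Setting ∂π_F/∂q_F = 0: 237 - 7q_F - (1/2)(q_O) = 0.
So q_O = (358 - (1/2)q_F)/7 and q_F = (237 - (1/2)q_O)/7.
Substituting one into the other gives q_O = 1910/39 and q_F = 1184/39.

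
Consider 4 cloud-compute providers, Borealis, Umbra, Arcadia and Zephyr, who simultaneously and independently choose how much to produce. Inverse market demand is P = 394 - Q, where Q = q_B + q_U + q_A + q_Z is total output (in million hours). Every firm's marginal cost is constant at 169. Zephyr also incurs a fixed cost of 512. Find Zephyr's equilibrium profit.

Each firm earns π_i = (394 - Q)q_i - 169q_i.
First-order condition (treating rivals' output as given): 225 - 2q_i - Σ_{j≠i} q_j = 0.
By symmetry each firm produces the same amount; substituting Σ_{j≠i} q_j = 3q_i yields q_i = 225/5 = 45.
Price P = 394 - 180 = 214.
Zephyr's profit: (214 - 169)·45 - 512 = 1513.

1513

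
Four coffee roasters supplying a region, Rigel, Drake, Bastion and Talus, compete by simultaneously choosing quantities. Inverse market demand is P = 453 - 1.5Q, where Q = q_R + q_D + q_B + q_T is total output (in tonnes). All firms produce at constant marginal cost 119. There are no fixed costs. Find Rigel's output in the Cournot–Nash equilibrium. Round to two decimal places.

Each firm earns π_i = (453 - 1.5Q)q_i - 119q_i.
Setting ∂π_i/∂q_i = 0 with rivals' quantities fixed: 334 - 3q_i - (3/2)·Σ_{j≠i} q_j = 0.
With identical firms every q_j equals q_i, so Σ_{j≠i} q_j = 3q_i and 334 = (15/2)q_i, giving q_i = 668/15.

44.53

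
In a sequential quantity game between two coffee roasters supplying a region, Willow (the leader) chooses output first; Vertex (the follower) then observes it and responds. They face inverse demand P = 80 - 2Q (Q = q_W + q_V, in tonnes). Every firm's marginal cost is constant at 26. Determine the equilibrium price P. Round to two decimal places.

Solve by backward induction. Given q_W, the follower Vertex maximises π_V = (80 - 2q_W - 2q_V)q_V - 26q_V.
Follower FOC: 54 - 2q_W - 4q_V = 0, so q_V(q_W) = (54 - 2q_W)/4.
The leader anticipates this reaction. Substituting into P = 80 - 2Q gives P = 53 - q_W, so π_W = (53 - q_W)q_W - 26q_W.
Maximising: ∂π_W/∂q_W = 27 - 2q_W = 0, giving q_W = 27/2.
Then q_V = (54 - 2·(27/2))/4 = 27/4.
Total output Q = 81/4, so price P = 80 - 2·(81/4) = 79/2.

39.50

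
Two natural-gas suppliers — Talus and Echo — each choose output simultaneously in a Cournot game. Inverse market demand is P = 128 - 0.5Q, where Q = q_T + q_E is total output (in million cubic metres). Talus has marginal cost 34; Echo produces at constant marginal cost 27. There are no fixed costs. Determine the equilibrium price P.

Talus's profit: π_T = (128 - 0.5Q)q_T - (34q_T). Setting ∂π_T/∂q_T = 0: 94 - q_T - (1/2)(q_E) = 0.
Echo's profit: π_E = (128 - 0.5Q)q_E - (27q_E). Setting ∂π_E/∂q_E = 0: 101 - q_E - (1/2)(q_T) = 0.
Rearranging gives the reaction functions q_T = (94 - (1/2)q_E) and q_E = (101 - (1/2)q_T).
Substituting one into the other gives q_T = 58 and q_E = 72.
Total output Q = 130, so price P = 128 - (1/2)·130 = 63.

63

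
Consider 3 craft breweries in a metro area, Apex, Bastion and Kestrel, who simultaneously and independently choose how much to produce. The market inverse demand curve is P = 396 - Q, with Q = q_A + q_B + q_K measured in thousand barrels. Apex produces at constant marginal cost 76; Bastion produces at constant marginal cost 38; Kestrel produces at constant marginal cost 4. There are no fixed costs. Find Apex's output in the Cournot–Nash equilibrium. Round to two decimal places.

52.50

Apex's profit: π_A = (396 - Q)q_A - (76q_A). Setting ∂π_A/∂q_A = 0: 320 - 2q_A - (q_B + q_K) = 0.
Bastion's first-order condition: 358 - 2q_B - (q_A + q_K) = 0.
Kestrel's first-order condition: 392 - 2q_K - (q_A + q_B) = 0.
Adding the 3 first-order conditions: 1070 − 4Q = 0, so Q = 535/2.
Back-substituting: q_A = (320 − 535/2) = 105/2, q_B = (358 − 535/2) = 181/2, q_K = (392 − 535/2) = 249/2.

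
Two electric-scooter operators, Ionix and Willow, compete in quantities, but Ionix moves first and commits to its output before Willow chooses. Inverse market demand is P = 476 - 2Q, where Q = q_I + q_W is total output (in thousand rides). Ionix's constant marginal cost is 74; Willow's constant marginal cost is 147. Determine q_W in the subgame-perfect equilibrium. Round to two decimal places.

22.88

Solve by backward induction. Given q_I, the follower Willow maximises π_W = (476 - 2q_I - 2q_W)q_W - 147q_W.
∂π_W/∂q_W = 329 - 2q_I - 4q_W = 0 gives the reaction function q_W = (329 - 2q_I)/4.
The leader anticipates this reaction. Substituting into P = 476 - 2Q gives P = 623/2 - q_I, so π_I = (623/2 - q_I)q_I - 74q_I.
Leader FOC: 475/2 - 2q_I = 0, so q_I = 475/4.
Then q_W = (329 - 2·(475/4))/4 = 183/8.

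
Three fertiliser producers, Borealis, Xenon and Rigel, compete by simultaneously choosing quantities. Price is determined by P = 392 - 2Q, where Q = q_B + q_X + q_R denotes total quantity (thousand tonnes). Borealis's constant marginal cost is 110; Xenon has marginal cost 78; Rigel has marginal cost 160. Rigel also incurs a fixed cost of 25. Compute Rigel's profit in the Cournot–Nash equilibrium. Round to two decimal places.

287.50

Borealis's profit: π_B = (392 - 2Q)q_B - (110q_B). Setting ∂π_B/∂q_B = 0: 282 - 4q_B - 2(q_X + q_R) = 0.
Xenon's first-order condition: 314 - 4q_X - 2(q_B + q_R) = 0.
Rigel's profit: π_R = (392 - 2Q)q_R - (160q_R). Setting ∂π_R/∂q_R = 0: 232 - 4q_R - 2(q_B + q_X) = 0.
Adding the 3 first-order conditions: 828 − 8Q = 0, so Q = 207/2.
Back-substituting: q_B = (282 − 207)/2 = 75/2, q_X = (314 − 207)/2 = 107/2, q_R = (232 − 207)/2 = 25/2.
Price P = 392 - 2·(207/2) = 185.
Rigel's profit: (185 - 160)·(25/2) - 25 = 575/2.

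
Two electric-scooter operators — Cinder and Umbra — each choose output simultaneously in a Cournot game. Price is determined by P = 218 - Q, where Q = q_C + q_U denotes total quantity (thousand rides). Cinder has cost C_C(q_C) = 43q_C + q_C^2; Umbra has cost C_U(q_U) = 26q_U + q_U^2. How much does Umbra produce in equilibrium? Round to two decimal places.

39.53

Cinder's profit: π_C = (218 - Q)q_C - (43q_C + q_C²). Setting ∂π_C/∂q_C = 0: 175 - 4q_C - (q_U) = 0.
Umbra's first-order condition: 192 - 4q_U - (q_C) = 0.
Best responses: q_C = (175 - q_U)/4, q_U = (192 - q_C)/4.
Substituting one into the other gives q_C = 508/15 and q_U = 593/15.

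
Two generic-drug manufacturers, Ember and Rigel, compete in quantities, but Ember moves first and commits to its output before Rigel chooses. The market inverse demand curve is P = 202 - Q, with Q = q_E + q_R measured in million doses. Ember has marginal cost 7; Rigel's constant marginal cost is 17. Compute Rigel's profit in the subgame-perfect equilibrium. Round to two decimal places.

1701.56

Solve by backward induction. Given q_E, the follower Rigel maximises π_R = (202 - q_E - q_R)q_R - 17q_R.
Setting the follower's marginal profit to zero, 185 - q_E - 2q_R = 0, i.e. q_R = (185 - q_E)/2.
Ember substitutes q_R(q_E) into its own profit: π_E = q_E(202 - q_E - (185 - q_E)/2) - 7q_E = (219/2 - (1/2)q_E)q_E - 7q_E.
The leader's first-order condition 205/2 - q_E = 0 yields q_E = 205/2.
Then q_R = (185 - 205/2)/2 = 165/4.
Price P = 202 - 575/4 = 233/4.
Rigel's profit: (233/4 - 17)·(165/4) = 1701.5625.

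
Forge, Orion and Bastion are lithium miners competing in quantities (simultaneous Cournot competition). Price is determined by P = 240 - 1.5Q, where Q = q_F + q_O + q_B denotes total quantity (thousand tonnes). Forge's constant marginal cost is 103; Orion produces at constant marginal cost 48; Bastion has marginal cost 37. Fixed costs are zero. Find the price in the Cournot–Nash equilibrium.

107

Forge's profit: π_F = (240 - 1.5Q)q_F - (103q_F). Setting ∂π_F/∂q_F = 0: 137 - 3q_F - (3/2)(q_O + q_B) = 0.
Orion's profit: π_O = (240 - 1.5Q)q_O - (48q_O). Setting ∂π_O/∂q_O = 0: 192 - 3q_O - (3/2)(q_F + q_B) = 0.
Bastion's first-order condition: 203 - 3q_B - (3/2)(q_F + q_O) = 0.
Adding the 3 conditions: 532 − 3Q − 3Q = 0, i.e. Q = 266/3.
Back-substituting: q_F = (137 − 133)/(3/2) = 8/3, q_O = (192 − 133)/(3/2) = 118/3, q_B = (203 − 133)/(3/2) = 140/3.
Total output Q = 266/3, so price P = 240 - (3/2)·(266/3) = 107.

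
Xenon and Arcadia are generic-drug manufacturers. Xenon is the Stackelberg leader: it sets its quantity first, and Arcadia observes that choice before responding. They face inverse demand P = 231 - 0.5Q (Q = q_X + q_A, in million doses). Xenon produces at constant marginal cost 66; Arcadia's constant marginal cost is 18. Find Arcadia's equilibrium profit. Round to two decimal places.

Solve by backward induction. Given q_X, the follower Arcadia maximises π_A = (231 - (1/2)q_X - (1/2)q_A)q_A - 18q_A.
Setting the follower's marginal profit to zero, 213 - (1/2)q_X - q_A = 0, i.e. q_A = (213 - (1/2)q_X).
Xenon substitutes q_A(q_X) into its own profit: π_X = q_X(231 - (1/2)q_X - (213 - (1/2)q_X)/2) - 66q_X = (249/2 - (1/4)q_X)q_X - 66q_X.
Leader FOC: 117/2 - (1/2)q_X = 0, so q_X = 117.
Then q_A = (213 - (1/2)·117) = 309/2.
Price P = 231 - (1/2)·(543/2) = 381/4.
Arcadia's profit: (381/4 - 18)·(309/2) = 11935.1250.

11935.13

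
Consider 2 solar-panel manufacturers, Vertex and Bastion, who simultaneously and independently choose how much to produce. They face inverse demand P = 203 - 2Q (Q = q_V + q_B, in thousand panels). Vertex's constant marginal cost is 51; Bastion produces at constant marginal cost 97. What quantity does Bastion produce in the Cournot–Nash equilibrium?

Vertex's profit: π_V = (203 - 2Q)q_V - (51q_V). Setting ∂π_V/∂q_V = 0: 152 - 4q_V - 2(q_B) = 0.
Bastion's profit: π_B = (203 - 2Q)q_B - (97q_B). Setting ∂π_B/∂q_B = 0: 106 - 4q_B - 2(q_V) = 0.
Best responses: q_V = (152 - 2q_B)/4, q_B = (106 - 2q_V)/4.
Substituting one into the other gives q_V = 33 and q_B = 10.

10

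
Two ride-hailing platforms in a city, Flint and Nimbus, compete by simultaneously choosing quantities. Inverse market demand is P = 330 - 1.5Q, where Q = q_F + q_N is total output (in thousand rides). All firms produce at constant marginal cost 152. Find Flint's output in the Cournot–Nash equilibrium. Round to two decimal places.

Each firm earns π_i = (330 - 1.5Q)q_i - 152q_i.
Setting ∂π_i/∂q_i = 0 with rivals' quantities fixed: 178 - 3q_i - (3/2)q_j = 0.
With identical firms every q_j equals q_i, so q_j = q_i and 178 = (9/2)q_i, giving q_i = 356/9.

39.56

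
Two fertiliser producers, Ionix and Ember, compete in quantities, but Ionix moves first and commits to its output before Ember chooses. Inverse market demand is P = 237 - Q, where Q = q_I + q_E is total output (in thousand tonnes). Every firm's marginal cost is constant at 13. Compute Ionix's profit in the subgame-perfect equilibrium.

6272

The follower Ember best-responds to any q_I: π_E = (237 - Q)q_E - 13q_E.
∂π_E/∂q_E = 224 - q_I - 2q_E = 0 gives the reaction function q_E = (224 - q_I)/2.
Ionix substitutes q_E(q_I) into its own profit: π_I = q_I(237 - q_I - (224 - q_I)/2) - 13q_I = (125 - (1/2)q_I)q_I - 13q_I.
Leader FOC: 112 - q_I = 0, so q_I = 112.
Then q_E = (224 - 112)/2 = 56.
Price P = 237 - 168 = 69.
Ionix's profit: (69 - 13)·112 = 6272.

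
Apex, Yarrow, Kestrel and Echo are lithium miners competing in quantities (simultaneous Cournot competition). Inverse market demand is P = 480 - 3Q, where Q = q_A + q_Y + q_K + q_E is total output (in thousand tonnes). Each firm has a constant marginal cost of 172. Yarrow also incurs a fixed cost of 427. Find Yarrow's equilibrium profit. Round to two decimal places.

Each firm earns π_i = (480 - 3Q)q_i - 172q_i.
Setting ∂π_i/∂q_i = 0 with rivals' quantities fixed: 308 - 6q_i - 3·Σ_{j≠i} q_j = 0.
With identical firms every q_j equals q_i, so Σ_{j≠i} q_j = 3q_i and 308 = 15q_i, giving q_i = 308/15.
Price P = 480 - 3·(1232/15) = 1168/5.
Yarrow's profit: (1168/5 - 172)·(308/15) - 427 = 837.8533.

837.85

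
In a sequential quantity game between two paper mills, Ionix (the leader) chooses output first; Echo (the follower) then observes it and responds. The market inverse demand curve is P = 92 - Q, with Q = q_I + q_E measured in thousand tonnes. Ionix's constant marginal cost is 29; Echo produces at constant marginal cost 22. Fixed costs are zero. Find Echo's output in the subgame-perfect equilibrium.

21

Solve by backward induction. Given q_I, the follower Echo maximises π_E = (92 - q_I - q_E)q_E - 22q_E.
Follower FOC: 70 - q_I - 2q_E = 0, so q_E(q_I) = (70 - q_I)/2.
Ionix substitutes q_E(q_I) into its own profit: π_I = q_I(92 - q_I - (70 - q_I)/2) - 29q_I = (57 - (1/2)q_I)q_I - 29q_I.
The leader's first-order condition 28 - q_I = 0 yields q_I = 28.
Then q_E = (70 - 28)/2 = 21.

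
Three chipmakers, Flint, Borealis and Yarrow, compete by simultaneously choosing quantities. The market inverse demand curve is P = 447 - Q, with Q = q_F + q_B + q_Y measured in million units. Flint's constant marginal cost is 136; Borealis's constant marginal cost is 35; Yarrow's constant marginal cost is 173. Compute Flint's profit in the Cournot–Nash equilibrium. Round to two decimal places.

Flint's profit: π_F = (447 - Q)q_F - (136q_F). Setting ∂π_F/∂q_F = 0: 311 - 2q_F - (q_B + q_Y) = 0.
Borealis's profit: π_B = (447 - Q)q_B - (35q_B). Setting ∂π_B/∂q_B = 0: 412 - 2q_B - (q_F + q_Y) = 0.
Yarrow's first-order condition: 274 - 2q_Y - (q_F + q_B) = 0.
Summing all 3 equations gives 997 − 4Q = 0, hence Q = 997/4.
Back-substituting: q_F = (311 − 997/4) = 247/4, q_B = (412 − 997/4) = 651/4, q_Y = (274 − 997/4) = 99/4.
Price P = 447 - 997/4 = 791/4.
Flint's profit: (791/4 - 136)·(247/4) = 3813.0625.

3813.06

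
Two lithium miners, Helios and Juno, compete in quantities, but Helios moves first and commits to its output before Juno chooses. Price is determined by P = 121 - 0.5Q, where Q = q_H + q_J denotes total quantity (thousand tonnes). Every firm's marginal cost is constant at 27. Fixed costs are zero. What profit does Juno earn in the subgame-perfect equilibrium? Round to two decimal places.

Solve by backward induction. Given q_H, the follower Juno maximises π_J = (121 - (1/2)q_H - (1/2)q_J)q_J - 27q_J.
∂π_J/∂q_J = 94 - (1/2)q_H - q_J = 0 gives the reaction function q_J = (94 - (1/2)q_H).
Helios substitutes q_J(q_H) into its own profit: π_H = q_H(121 - (1/2)q_H - (94 - (1/2)q_H)/2) - 27q_H = (74 - (1/4)q_H)q_H - 27q_H.
The leader's first-order condition 47 - (1/2)q_H = 0 yields q_H = 94.
Then q_J = (94 - (1/2)·94) = 47.
Price P = 121 - (1/2)·141 = 101/2.
Juno's profit: (101/2 - 27)·47 = 1104.5000.

1104.50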